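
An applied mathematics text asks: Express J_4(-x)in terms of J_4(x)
For integer n: J_n(-x) = (-1)^n J_n(x)
With n = 4: J_4(-x) = (-1)^4 J_4(x) = J_4(x)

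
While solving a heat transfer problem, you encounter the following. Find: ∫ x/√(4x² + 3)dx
Let u=4x²+3, du=8x dx
∫ (1/8)·u^(-1/2) du=√u/4+C

Answer: √(4x²+3)/4+C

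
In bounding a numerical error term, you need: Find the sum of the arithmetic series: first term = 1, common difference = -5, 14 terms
Last term: a_n = 1+(14-1)·-5 = -64
Sum = n(a_1+a_n)/2 = 14(1+(-64))/2 = -441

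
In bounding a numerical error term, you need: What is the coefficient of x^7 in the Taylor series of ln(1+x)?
ln(1+x)=Σ (-1)^(n+1) x^n/n
Coefficient of x^7=(-1)^8/7=1/7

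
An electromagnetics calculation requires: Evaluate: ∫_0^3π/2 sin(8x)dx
Antiderivative: -cos(8x)/8
Evaluate at bounds: [-cos(8·3π/2)/8] - [-cos(8·0)/8]
= (-(1)+(1))/8 = 0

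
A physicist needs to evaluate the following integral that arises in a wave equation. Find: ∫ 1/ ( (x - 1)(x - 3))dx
Partial fractions: 1/((x-1)(x-3)) = A/(x-1)+B/(x-3)
A = -1/2, B = 1/2
∫ [-1/2· 1/(x-1)+1/2· 1/(x-3)] dx
= (1/2)[ln|x-3| - ln|x-1|]+C

Answer: (1/2)·ln|(x-3)/(x-1)|+C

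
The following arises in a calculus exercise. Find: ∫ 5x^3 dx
Using power rule: ∫ 5x^3 dx = 5/4 x^4 + C = (5/4)x^4 + C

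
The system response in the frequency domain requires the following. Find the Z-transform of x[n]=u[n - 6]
Using the time-shift property: Z{u[n-6]}=z^(-6)*z/(z-1)
=z^(-5)/(z-1)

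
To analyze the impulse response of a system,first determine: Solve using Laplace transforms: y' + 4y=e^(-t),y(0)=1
Take L: sY - 1+4Y=1/(s+1)
Y(s+4)=1/(s+1)+1
Y=1/((s+1)(s+4))+1/(s+4)
Partial fractions: 1/((s+1)(s+4))=(1/3)/(s+1) - (1/3)/(s+4)
So Y=(1/3)/(s+1)+(2/3)/(s+4)
Inverse Laplace transform (L^(-1){1/(s+1)}=e^(-t), L^(-1){1/(s+4)}=e^(-4t)):

Answer: y(t)=(1/3)·e^(-t)+(2/3)·e^(-4t)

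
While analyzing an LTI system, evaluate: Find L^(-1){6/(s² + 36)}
L^(-1){w/(s²+w²)}=sin(wt)
Here w=6

Answer: sin(6t)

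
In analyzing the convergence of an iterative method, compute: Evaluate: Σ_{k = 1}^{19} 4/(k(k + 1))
Partial fractions: 4/(k(k+1)) = 4/k - 4/(k+1)
Telescoping sum: 4(1-1/20) = 4·19/20

Answer: 19/5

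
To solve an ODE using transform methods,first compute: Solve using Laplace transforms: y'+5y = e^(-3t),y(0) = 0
Take L: sY - 0 + 5Y=1/(s + 3)
Y(s + 5)=1/(s + 3) + 0
Y=1/((s + 3)(s + 5)) + 0/(s + 5)
Partial fractions: 1/((s + 3)(s + 5))=(1/2)/(s + 3) - (1/2)/(s + 5)
So Y=(1/2)/(s + 3) - (1/2)/(s + 5)
Inverse Laplace transform (L^(-1){1/(s + 3)}=e^(-3t), L^(-1){1/(s + 5)}=e^(-5t)):

Answer: y(t)=(1/2)·e^(-3t) - (1/2)·e^(-5t)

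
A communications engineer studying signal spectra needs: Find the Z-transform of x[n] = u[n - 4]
Using the time-shift property: Z{u[n-4]}=z^(-4) * z/(z-1)
=z^(-3)/(z-1)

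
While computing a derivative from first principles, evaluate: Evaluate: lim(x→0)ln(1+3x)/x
L'Hôpital (0/0): lim 3/(1 + 3x) / 1 = 3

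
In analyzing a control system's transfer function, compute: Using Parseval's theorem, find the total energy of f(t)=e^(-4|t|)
Parseval's theorem: E=integral |f(t)|^2 dt=(1/2pi) integral |F(omega)|^2 domega
E=integral_{-inf}^{inf} e^(-8|t|) dt=2 * integral_0^inf e^(-8t) dt=2/(2 * 4)=1/4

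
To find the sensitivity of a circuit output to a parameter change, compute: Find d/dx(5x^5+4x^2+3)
Power rule: d/dx(ax^n)=n·a·x^(n-1)
Term by term: 25·x^4 + 8·x

Answer: 25x^4 + 8x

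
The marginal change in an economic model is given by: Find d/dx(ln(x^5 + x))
Chain rule: d/dx[ln(u)]=u'/u where u=x^5 + x
u'=5x^4 + 1

Answer: (5x^4 + 1)/(x^5 + x)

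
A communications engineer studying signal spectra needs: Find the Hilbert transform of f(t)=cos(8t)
The Hilbert transform shifts each frequency component by -pi/2.
H{cos(wt)}=sin(wt)
With w=8: H{cos(8t)}=sin(8t)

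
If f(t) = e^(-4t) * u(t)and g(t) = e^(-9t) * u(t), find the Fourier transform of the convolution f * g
By the convolution theorem: F{f*g}=F(omega)*G(omega)
F(omega)=1/(4+j*omega), G(omega)=1/(9+j*omega)
F{f*g}=1/((4+j*omega)(9+j*omega))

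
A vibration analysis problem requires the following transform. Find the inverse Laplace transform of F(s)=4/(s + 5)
L^(-1){4/(s-a)}=c·e^(at)
Here a=-5, c=4

Answer: 4e^(-5t)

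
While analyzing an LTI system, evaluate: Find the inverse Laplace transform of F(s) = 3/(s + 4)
L^(-1){3/(s-a)}=c·e^(at)
Here a=-4, c=3

Answer: 3e^(-4t)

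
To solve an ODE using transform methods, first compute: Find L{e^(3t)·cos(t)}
First shifting: L{e^(at)f(t)} = F(s-a)
L{cos(t)} = s/(s²+1)
Shift: (s-3)/((s-3)²+1)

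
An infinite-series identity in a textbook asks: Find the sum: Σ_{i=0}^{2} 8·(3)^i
Geometric series: S = a(1 - r^n)/(1 - r)
a = 8, r = 3, n = 3
S = 8(1-27)/-2 = 104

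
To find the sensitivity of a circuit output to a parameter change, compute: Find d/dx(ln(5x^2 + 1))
Chain rule: d/dx[ln(u)]=u'/u where u=5x^2+1
u'=10x

Answer: (10x)/(5x^2+1)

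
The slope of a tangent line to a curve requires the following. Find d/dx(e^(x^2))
Chain rule: d/dx[e^u]=e^u · u' where u=x^2
u'=2x

Answer: 2x·e^(x^2)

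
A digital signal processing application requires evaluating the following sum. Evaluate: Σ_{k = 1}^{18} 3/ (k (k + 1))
Partial fractions: 3/(k(k+1))=3/k - 3/(k+1)
Telescoping sum: 3(1-1/19)=3·18/19

Answer: 54/19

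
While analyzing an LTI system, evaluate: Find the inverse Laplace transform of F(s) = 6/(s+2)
L^(-1){6/(s-a)}=c·e^(at)
Here a=-2, c=6

Answer: 6e^(-2t)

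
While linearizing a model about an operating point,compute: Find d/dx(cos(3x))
Chain rule: d/dx[cos(u)]=-sin(u)·u' where u=3x
u'=3

Answer: -3·sin(3x)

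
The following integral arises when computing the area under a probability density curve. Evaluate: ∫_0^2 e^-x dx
Antiderivative: -e^-x
Evaluate: -(e^-2-1)

Answer: (e^-2-1)/(-1)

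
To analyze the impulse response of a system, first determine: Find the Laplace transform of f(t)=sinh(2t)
L{sinh(at)}=a/(s²-a²)
L{sinh(2t)}=2/(s²-4)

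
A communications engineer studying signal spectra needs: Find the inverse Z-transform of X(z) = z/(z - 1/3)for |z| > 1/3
Standard pair: z/(z-a) <-> a^n * u[n] for causal signals
With a = 1/3: x[n] = (1/3)^n * u[n]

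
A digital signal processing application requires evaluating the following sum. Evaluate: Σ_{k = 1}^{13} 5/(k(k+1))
Partial fractions: 5/(k(k + 1)) = 5/k - 5/(k + 1)
Telescoping sum: 5(1 - 1/14) = 5·13/14

Answer: 65/14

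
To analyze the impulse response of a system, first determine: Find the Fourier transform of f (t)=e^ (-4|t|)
Using the standard pair: F{e^(-a|t|)} = 2a/(a^2+omega^2)
With a = 4: F(omega) = 8/(16+omega^2)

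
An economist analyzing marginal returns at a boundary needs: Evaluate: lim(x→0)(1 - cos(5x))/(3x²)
Using 1-cos(u) ≈ u²/2 for small u:
(1-cos(5x)) ≈ (5x)²/2=25x²/2
So limit=25/(2·3)=25/6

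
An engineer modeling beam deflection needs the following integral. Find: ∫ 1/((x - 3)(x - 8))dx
Partial fractions: 1/((x-3)(x-8))=A/(x-3) + B/(x-8)
A=-1/5, B=1/5
∫ [-1/5· 1/(x-3) + 1/5· 1/(x-8)] dx
=(1/5)[ln|x-8| - ln|x-3|] + C

Answer: (1/5)·ln|(x-8)/(x-3)| + C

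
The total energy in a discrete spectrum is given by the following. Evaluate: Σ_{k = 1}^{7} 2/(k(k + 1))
Partial fractions: 2/(k(k + 1)) = 2/k - 2/(k + 1)
Telescoping sum: 2(1 - 1/8) = 2·7/8

Answer: 7/4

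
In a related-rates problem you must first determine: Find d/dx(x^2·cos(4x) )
Product rule: (fg)' = f'g+fg'
f = x^2, f' = 2x
g = cos(4x), g' = -4·sin(4x)

Answer: 2x·cos(4x)-4x^2·sin(4x)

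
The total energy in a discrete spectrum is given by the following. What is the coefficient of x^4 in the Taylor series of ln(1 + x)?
ln(1 + x) = Σ (-1)^(n + 1) x^n/n
Coefficient of x^4 = (-1)^5/4 = -1/4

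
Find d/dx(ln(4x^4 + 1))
Chain rule: d/dx[ln(u)]=u'/u where u=4x^4 + 1
u'=16x^3

Answer: (16x^3)/(4x^4 + 1)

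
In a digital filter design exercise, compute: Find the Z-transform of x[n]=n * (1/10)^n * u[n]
Using the property Z{n * a^n * u[n]}=az/(z-a)^2
With a=1/10: X(z)=(1/10)z/(z - 1/10)^2, |z| > 1/10

Answer: (1/10)z/(z - 1/10)^2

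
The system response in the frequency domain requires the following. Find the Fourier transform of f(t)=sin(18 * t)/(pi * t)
sin(W*t)/(pi*t)=(W/pi)*sinc(W*t/pi) is the impulse response of the ideal low-pass filter with cutoff W (here W=18).
Its Fourier transform is a rectangular function:
F(omega)=1 for |omega| < 18, 0 otherwise

Answer: rect(omega/36) [i.e., 1 for |omega| < 18, 0 otherwise]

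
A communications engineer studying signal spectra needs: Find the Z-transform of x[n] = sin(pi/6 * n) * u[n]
Z{sin(w0 * n) * u[n]} = z * sin(w0)/(z^2-2z * cos(w0)+1)
With w0 = pi/6: X(z) = z * sin(pi/6)/(z^2-2z * cos(pi/6)+1)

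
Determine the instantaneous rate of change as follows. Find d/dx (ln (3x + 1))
Chain rule: d/dx[ln(u)]=u'/u where u=3x + 1
u'=3

Answer: (3)/(3x + 1)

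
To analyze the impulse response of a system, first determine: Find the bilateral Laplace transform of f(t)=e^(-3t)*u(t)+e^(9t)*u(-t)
For e^(-3t) * u(t): L = 1/(s+3), Re(s) > -3
For e^(9t) * u(-t): L = -1/(s-9), Re(s) < 9
Combined: F(s) = 1/(s+3)-1/(s-9), -3 < Re(s) < 9

Answer: 1/(s+3)-1/(s-9), ROC: -3 < Re(s) < 9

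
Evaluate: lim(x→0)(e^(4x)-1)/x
L'Hôpital (0/0): lim 4e^(4x)/1 = 4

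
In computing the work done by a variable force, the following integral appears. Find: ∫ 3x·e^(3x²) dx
Let u = 3x², du = 6x dx
∫ (1/2)e^u du = e^u/2 + C

Answer: e^(3x²)/2 + C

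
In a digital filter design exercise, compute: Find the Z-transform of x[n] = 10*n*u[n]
Z{n * u[n]} = z/(z-1)^2
By linearity: Z{10 * n * u[n]} = 10z/(z-1)^2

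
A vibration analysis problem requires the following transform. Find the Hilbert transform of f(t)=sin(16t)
The Hilbert transform shifts each frequency component by -pi/2.
H{sin(wt)}=-cos(wt)
With w=16: H{sin(16t)}=-cos(16t)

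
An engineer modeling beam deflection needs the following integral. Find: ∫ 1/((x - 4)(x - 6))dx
Partial fractions: 1/((x-4)(x-6)) = A/(x-4) + B/(x-6)
A = -1/2, B = 1/2
∫ [-1/2· 1/(x-4) + 1/2· 1/(x-6)] dx
= (1/2)[ln|x-6| - ln|x-4|] + C

Answer: (1/2)·ln|(x-6)/(x-4)| + C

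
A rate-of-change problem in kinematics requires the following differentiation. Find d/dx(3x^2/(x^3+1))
Quotient rule: (f/g)' = (f'g - fg')/g²
f = 3x^2, f' = 6x
g = x^3 + 1, g' = 3x^2

Answer: (6x·(x^3 + 1) - 9x^4)/(x^3 + 1)²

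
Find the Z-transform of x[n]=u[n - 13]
Using the time-shift property: Z{u[n-13]}=z^(-13)*z/(z-1)
=z^(-12)/(z-1)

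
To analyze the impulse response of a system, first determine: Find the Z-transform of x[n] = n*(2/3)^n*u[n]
Using the property Z{n * a^n * u[n]}=az/(z-a)^2
With a=2/3: X(z)=(2/3)z/(z - 2/3)^2, |z| > 2/3

Answer: (2/3)z/(z - 2/3)^2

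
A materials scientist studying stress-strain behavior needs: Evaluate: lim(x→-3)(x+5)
Polynomial is continuous, so substitute x = -3:
1·(-3) + 5 = 2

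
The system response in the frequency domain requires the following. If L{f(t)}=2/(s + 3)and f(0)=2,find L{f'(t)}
L{f'(t)}=s·F(s) - f(0)=2s/(s+3)-2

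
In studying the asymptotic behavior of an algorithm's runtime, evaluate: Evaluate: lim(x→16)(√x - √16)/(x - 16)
Multiply by conjugate (√x+√16)/(√x+√16):
= (x - 16)/((x - 16)(√x+√16)) = 1/(√x+√16)
As x → 16: 1/(2√16)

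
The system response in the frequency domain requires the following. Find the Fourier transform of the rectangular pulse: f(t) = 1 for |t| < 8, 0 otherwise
F(omega) = integral from -8 to 8 of e^(-j*omega*t) dt
= 2*sin(8*omega)/omega = 16*sinc(8*omega/pi)

Answer: 2*sin(8*omega)/omega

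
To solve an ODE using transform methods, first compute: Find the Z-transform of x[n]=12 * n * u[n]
Z{n*u[n]}=z/(z-1)^2
By linearity: Z{12*n*u[n]}=12z/(z-1)^2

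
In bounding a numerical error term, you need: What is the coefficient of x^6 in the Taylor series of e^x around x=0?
Taylor series of e^x = Σ x^n/n!
Coefficient of x^6 = 1/6! = 1/720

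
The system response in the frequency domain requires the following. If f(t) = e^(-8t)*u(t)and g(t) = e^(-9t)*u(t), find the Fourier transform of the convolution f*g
By the convolution theorem: F{f * g}=F(omega) * G(omega)
F(omega)=1/(8+j * omega), G(omega)=1/(9+j * omega)
F{f * g}=1/((8+j * omega)(9+j * omega))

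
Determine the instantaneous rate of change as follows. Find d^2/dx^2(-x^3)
Apply power rule 2 times:
d^1: -3x^2
d^2: -6x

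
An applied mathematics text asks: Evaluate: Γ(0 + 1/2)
Γ(1/2) = √π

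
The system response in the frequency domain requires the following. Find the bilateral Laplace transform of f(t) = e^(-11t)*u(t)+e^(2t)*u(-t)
For e^(-11t) * u(t): L = 1/(s + 11), Re(s) > -11
For e^(2t) * u(-t): L = -1/(s-2), Re(s) < 2
Combined: F(s) = 1/(s + 11) - 1/(s-2), -11 < Re(s) < 2

Answer: 1/(s + 11) - 1/(s-2), ROC: -11 < Re(s) < 2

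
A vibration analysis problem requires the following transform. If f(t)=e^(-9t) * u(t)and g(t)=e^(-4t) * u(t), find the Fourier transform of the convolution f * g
By the convolution theorem: F{f * g}=F(omega) * G(omega)
F(omega)=1/(9 + j * omega), G(omega)=1/(4 + j * omega)
F{f * g}=1/((9 + j * omega)(4 + j * omega))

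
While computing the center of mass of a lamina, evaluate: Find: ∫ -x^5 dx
Using power rule: ∫ -x^5 dx = -1/6 x^6+C = (-1/6)x^6+C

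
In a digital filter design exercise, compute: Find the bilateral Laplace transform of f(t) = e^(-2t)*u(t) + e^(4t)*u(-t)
For e^(-2t) * u(t): L=1/(s+2), Re(s) > -2
For e^(4t) * u(-t): L=-1/(s-4), Re(s) < 4
Combined: F(s)=1/(s+2)-1/(s-4), -2 < Re(s) < 4

Answer: 1/(s+2)-1/(s-4), ROC: -2 < Re(s) < 4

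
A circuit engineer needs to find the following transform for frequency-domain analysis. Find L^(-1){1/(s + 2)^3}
L^(-1){1/(s-a)^n} = t^(n-1)·e^(at)/(n-1)!
Here a = -2, n = 3: t^2·e^(-2t)/2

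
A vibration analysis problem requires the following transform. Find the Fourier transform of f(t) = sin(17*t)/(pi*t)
sin(W*t)/(pi*t) = (W/pi)*sinc(W*t/pi) is the impulse response of the ideal low-pass filter with cutoff W (here W = 17).
Its Fourier transform is a rectangular function:
F(omega) = 1 for |omega| < 17, 0 otherwise

Answer: rect(omega/34) [i.e., 1 for |omega| < 17, 0 otherwise]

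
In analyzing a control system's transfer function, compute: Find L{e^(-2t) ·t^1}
First shifting: L{e^(at)f(t)}=F(s-a)
L{t^1}=1/s^2
Shift s → s + 2: 1/(s + 2)^2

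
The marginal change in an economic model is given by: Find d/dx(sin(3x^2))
Chain rule: d/dx[sin(u)] = cos(u)·u' where u = 3x^2
u' = 6x

Answer: 6x·cos(3x^2)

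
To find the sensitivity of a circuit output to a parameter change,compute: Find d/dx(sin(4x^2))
Chain rule: d/dx[sin(u)] = cos(u)·u' where u = 4x^2
u' = 8x

Answer: 8x·cos(4x^2)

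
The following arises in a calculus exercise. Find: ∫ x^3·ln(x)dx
By parts: u=ln(x), dv=x^3 dx
du=1/x dx, v=x^4/4
=x^4·ln(x)/4 - ∫ x^3/4 dx
=x^4·ln(x)/4 - x^4/16 + C

Answer: x^4(ln(x)/4 - 1/16) + C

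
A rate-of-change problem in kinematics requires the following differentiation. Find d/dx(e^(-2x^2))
Chain rule: d/dx[e^u] = e^u · u' where u = -2x^2
u' = -4x

Answer: -4x·e^(-2x^2)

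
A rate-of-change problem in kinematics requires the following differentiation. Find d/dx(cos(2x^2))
Chain rule: d/dx[cos(u)]=-sin(u)·u' where u=2x^2
u'=4x

Answer: -4x·sin(2x^2)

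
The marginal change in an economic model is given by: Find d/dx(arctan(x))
d/dx[arctan(u)]=u'/(1+u²), u=x, u'=1

Answer: 1/(1+x²)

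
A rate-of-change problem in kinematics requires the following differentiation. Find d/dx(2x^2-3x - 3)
Power rule: d/dx(ax^n) = n·a·x^(n-1)
Term by term: 4·x - 3

Answer: 4x - 3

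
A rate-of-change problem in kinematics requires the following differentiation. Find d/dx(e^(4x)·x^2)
Product rule: (fg)' = f'g + fg'
f = e^(4x), f' = 4·e^(4x)
g = x^2, g' = 2x

Answer: 4·e^(4x)·x^2 + 2·e^(4x)·x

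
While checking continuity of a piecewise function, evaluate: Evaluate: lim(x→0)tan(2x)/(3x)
tan(u) ≈ u for small u:
tan(2x)/(3x) ≈ 2x/(3x) = 2/3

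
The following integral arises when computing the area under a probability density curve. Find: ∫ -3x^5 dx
Using power rule: ∫ -3x^5 dx = -3/6 x^6+C = (-1/2)x^6+C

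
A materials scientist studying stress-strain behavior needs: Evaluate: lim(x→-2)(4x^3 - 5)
Polynomial is continuous, so substitute x=-2:
4·(-2)^3 - 5=-37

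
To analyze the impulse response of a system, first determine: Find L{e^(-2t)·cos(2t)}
First shifting: L{e^(at)f(t)}=F(s-a)
L{cos(2t)}=s/(s²+4)
Shift: (s+2)/((s+2)²+4)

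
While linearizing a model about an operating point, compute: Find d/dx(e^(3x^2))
Chain rule: d/dx[e^u] = e^u · u' where u = 3x^2
u' = 6x

Answer: 6x·e^(3x^2)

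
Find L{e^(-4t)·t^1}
First shifting: L{e^(at)f(t)} = F(s-a)
L{t^1} = 1/s^2
Shift s → s + 4: 1/(s + 4)^2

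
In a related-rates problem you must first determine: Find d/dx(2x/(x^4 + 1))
Quotient rule: (f/g)'=(f'g - fg')/g²
f=2x, f'=2
g=x^4+1, g'=4x^3

Answer: (2·(x^4+1)-8x^4)/(x^4+1)²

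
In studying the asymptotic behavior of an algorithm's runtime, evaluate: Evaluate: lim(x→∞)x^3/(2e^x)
Apply L'Hôpital 3 times (∞/∞ each time):
Eventually get 3!/(2e^x) → 0

Answer: 0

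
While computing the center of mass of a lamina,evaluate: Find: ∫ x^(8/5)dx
Power rule: ∫ x^(8/5) dx=x^(13/5)/(13/5) + C

Answer: (5/13)·x^(13/5) + C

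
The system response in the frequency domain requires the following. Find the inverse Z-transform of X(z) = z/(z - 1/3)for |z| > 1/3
Standard pair: z/(z-a) <-> a^n * u[n] for causal signals
With a=1/3: x[n]=(1/3)^n * u[n]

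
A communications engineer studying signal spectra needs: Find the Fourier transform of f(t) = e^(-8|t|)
Using the standard pair: F{e^(-a|t|)} = 2a/(a^2+omega^2)
With a = 8: F(omega) = 16/(64+omega^2)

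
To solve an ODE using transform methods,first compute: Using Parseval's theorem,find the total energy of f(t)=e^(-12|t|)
Parseval's theorem: E = integral |f(t)|^2 dt = (1/2pi) integral |F(omega)|^2 domega
E = integral_{-inf}^{inf} e^(-24|t|) dt = 2*integral_0^inf e^(-24t) dt = 2/(2*12) = 1/12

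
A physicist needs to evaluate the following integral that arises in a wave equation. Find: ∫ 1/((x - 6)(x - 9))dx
Partial fractions: 1/((x-6)(x-9)) = A/(x-6) + B/(x-9)
A = -1/3, B = 1/3
∫ [-1/3· 1/(x-6) + 1/3· 1/(x-9)] dx
= (1/3)[ln|x-9| - ln|x-6|] + C

Answer: (1/3)·ln|(x-9)/(x-6)| + C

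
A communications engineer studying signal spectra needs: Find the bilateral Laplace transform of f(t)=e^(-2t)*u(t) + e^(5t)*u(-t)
For e^(-2t) * u(t): L = 1/(s+2), Re(s) > -2
For e^(5t) * u(-t): L = -1/(s-5), Re(s) < 5
Combined: F(s) = 1/(s+2)-1/(s-5), -2 < Re(s) < 5

Answer: 1/(s+2)-1/(s-5), ROC: -2 < Re(s) < 5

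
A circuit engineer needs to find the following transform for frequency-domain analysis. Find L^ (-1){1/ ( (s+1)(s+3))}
Partial fractions: 1/((s+1)(s+3)) = A/(s+1)+B/(s+3)
Cover-up: A = 1/(s+3)|_{s = -1} = 1/2; B = 1/(s+1)|_{s = -3} = -1/2
L^(-1) = (1/2)e^(-t) - (1/2)e^(-3t)

Answer: (1/2)(e^(-t) - e^(-3t))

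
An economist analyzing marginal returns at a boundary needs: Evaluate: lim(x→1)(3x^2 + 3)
Polynomial is continuous, so substitute x=1:
3·1^2+3=6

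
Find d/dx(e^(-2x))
Chain rule: d/dx[e^u] = e^u · u' where u = -2x
u' = -2

Answer: -2·e^(-2x)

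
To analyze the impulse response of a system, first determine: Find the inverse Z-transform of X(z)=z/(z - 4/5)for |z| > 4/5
Standard pair: z/(z-a) <-> a^n*u[n] for causal signals
With a=4/5: x[n]=(4/5)^n*u[n]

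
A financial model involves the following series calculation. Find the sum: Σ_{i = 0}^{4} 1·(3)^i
Geometric series: S = a(1 - r^n)/(1 - r)
a = 1, r = 3, n = 5
S = 1(1-243)/-2 = 121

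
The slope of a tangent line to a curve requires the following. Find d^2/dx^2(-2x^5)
Apply power rule 2 times:
d^1: -10x^4
d^2: -40x^3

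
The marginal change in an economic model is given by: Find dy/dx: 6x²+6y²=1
Differentiate: 12x + 12y·(dy/dx) = 0
dy/dx = -12x/(12y) = -1·(x/y)

Answer: dy/dx = -1·(x/y)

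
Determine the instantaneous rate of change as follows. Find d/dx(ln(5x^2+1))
Chain rule: d/dx[ln(u)]=u'/u where u=5x^2 + 1
u'=10x

Answer: (10x)/(5x^2 + 1)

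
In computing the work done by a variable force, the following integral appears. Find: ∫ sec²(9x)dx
Since d/dx[tan(9x)]=9sec²(9x), integral=tan(9x)/9 + C

Answer: (1/9)tan(9x) + C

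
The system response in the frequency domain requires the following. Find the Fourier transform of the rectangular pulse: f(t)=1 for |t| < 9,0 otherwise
F(omega) = integral from -9 to 9 of e^(-j * omega * t) dt
= 2 * sin(9 * omega)/omega = 18 * sinc(9 * omega/pi)

Answer: 2 * sin(9 * omega)/omega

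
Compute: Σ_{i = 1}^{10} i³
Using formula: Σ i^3 = [n(n+1)/2]² = [10·11/2]² = 3025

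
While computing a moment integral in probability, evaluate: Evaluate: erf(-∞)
erf(-∞) = -1 (the error function is odd, so erf(-∞) = -erf(∞) = -1)

Answer: -1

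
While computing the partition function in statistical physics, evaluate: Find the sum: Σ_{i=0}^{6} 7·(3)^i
Geometric series: S = a(1 - r^n)/(1 - r)
a = 7, r = 3, n = 7
S = 7(1 - 2187)/-2 = 7651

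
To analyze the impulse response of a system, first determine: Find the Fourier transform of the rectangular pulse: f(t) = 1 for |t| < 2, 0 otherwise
F(omega)=integral from -2 to 2 of e^(-j*omega*t) dt
=2*sin(2*omega)/omega=4*sinc(2*omega/pi)

Answer: 2*sin(2*omega)/omega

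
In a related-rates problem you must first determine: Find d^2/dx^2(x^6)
Apply power rule 2 times:
d^1: 6x^5
d^2: 30x^4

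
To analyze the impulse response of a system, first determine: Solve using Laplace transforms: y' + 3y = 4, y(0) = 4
Take L of both sides: sY(s) - 4 + 3Y(s)=4/s
Y(s)(s + 3)=4/s + 4
Y(s)=4/(s(s + 3)) + 4/(s + 3)
Partial fractions: 4/(s(s + 3))=(4/3)/s - (4/3)/(s + 3)
So Y(s)=(4/3)/s + (8/3)/(s + 3)
Inverse transform (L^(-1){1/s}=1, L^(-1){1/(s + 3)}=e^(-3t)):

Answer: y(t)=4/3 + (8/3)·e^(-3t)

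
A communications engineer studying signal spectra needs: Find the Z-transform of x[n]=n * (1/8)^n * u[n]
Using the property Z{n*a^n*u[n]} = az/(z-a)^2
With a = 1/8: X(z) = (1/8)z/(z - 1/8)^2, |z| > 1/8

Answer: (1/8)z/(z - 1/8)^2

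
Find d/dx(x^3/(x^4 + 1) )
Quotient rule: (f/g)'=(f'g - fg')/g²
f=x^3, f'=3x^2
g=x^4 + 1, g'=4x^3

Answer: (3x^2·(x^4 + 1) - 4x^6)/(x^4 + 1)²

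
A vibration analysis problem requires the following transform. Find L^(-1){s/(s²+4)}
L^(-1){s/(s²+w²)}=cos(wt)
Here w=2

Answer: cos(2t)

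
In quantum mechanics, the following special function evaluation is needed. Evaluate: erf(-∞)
erf(-∞)=-1 (the error function is odd, so erf(-∞)=-erf(∞)=-1)

Answer: -1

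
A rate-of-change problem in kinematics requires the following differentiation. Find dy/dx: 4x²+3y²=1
Differentiate: 8x+6y·(dy/dx) = 0
dy/dx = -8x/(6y) = -(4/3)·(x/y)

Answer: dy/dx = -(4/3)·(x/y)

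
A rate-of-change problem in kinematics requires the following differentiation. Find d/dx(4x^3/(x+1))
Quotient rule: (f/g)' = (f'g - fg')/g²
f = 4x^3, f' = 12x^2
g = x+1, g' = 1

Answer: (12x^2·(x+1)-4x^3)/(x+1)²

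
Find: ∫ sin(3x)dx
Using substitution u=3x: ∫ sin(u) du/3=-cos(u)/3 + C

Answer: (-1/3)cos(3x) + C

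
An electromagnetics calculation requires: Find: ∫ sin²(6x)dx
Using identity sin²(u)=(1 - cos(2u))/2:
∫ (1 - cos(12x))/2 dx=x/2 - sin(12x)/24+C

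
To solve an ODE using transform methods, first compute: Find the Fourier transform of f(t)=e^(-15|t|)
Using the standard pair: F{e^(-a|t|)} = 2a/(a^2 + omega^2)
With a = 15: F(omega) = 30/(225 + omega^2)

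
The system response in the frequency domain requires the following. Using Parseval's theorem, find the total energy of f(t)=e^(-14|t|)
Parseval's theorem: E = integral |f(t)|^2 dt = (1/2pi) integral |F(omega)|^2 domega
E = integral_{-inf}^{inf} e^(-28|t|) dt = 2 * integral_0^inf e^(-28t) dt = 2/(2 * 14) = 1/14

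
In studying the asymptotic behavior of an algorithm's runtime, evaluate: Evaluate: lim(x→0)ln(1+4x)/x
L'Hôpital (0/0): lim 4/(1+4x) / 1=4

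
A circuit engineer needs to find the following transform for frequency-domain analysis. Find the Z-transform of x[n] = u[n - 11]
Using the time-shift property: Z{u[n-11]} = z^(-11) * z/(z-1)
= z^(-10)/(z-1)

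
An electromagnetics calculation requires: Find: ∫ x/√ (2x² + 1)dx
Let u = 2x²+1, du = 4x dx
∫ (1/4)·u^(-1/2) du = √u/2+C

Answer: √(2x²+1)/2+C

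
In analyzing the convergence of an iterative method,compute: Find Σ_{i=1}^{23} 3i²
= 3·n(n + 1)(2n + 1)/6 = 3·23·24·47/6 = 12972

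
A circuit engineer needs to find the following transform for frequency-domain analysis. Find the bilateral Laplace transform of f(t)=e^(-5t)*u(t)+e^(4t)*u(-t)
For e^(-5t) * u(t): L=1/(s + 5), Re(s) > -5
For e^(4t) * u(-t): L=-1/(s-4), Re(s) < 4
Combined: F(s)=1/(s + 5) - 1/(s-4), -5 < Re(s) < 4

Answer: 1/(s + 5) - 1/(s-4), ROC: -5 < Re(s) < 4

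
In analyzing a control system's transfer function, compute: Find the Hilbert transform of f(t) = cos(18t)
The Hilbert transform shifts each frequency component by -pi/2.
H{cos(wt)} = sin(wt)
With w = 18: H{cos(18t)} = sin(18t)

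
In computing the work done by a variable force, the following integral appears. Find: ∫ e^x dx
Since d/dx[e^x] = +e^x, we get 1e^x+C

Answer: e^x+C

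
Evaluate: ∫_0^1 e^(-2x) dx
Antiderivative: (1/(-2))e^(-2x)
Evaluate: (1/(-2))(e^-2 - 1)

Answer: (e^-2 - 1)/(-2)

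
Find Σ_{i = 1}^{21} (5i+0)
= 5·Σ i+0·21 = 5·231+0 = 1155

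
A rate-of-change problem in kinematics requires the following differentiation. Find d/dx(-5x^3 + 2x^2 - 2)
Power rule: d/dx(ax^n)=n·a·x^(n-1)
Term by term: -15·x^2+4·x

Answer: -15x^2+4x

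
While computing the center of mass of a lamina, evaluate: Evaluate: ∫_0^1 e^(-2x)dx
Antiderivative: (1/(-2))e^(-2x)
Evaluate: (1/(-2))(e^-2 - 1)

Answer: (e^-2 - 1)/(-2)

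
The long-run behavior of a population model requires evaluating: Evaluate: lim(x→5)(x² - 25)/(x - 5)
Factor: (x² - 25) = (x-5)(x+5)
Cancel (x-5): lim(x→5) (x+5) = 10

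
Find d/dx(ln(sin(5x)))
Chain rule: d/dx[ln(u)] = u'/u where u = sin(5x)
u' = 5cos(5x)

Answer: (5cos(5x))/(sin(5x))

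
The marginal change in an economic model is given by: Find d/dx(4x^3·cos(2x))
Product rule: (fg)'=f'g+fg'
f=4x^3, f'=12x^2
g=cos(2x), g'=-2·sin(2x)

Answer: 12x^2·cos(2x)-8x^3·sin(2x)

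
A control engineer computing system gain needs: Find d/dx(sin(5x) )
Chain rule: d/dx[sin(u)] = cos(u)·u' where u = 5x
u' = 5

Answer: 5·cos(5x)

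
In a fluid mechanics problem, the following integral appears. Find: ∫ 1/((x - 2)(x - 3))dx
Partial fractions: 1/((x-2)(x-3))=A/(x-2)+B/(x-3)
A=-1, B=1
∫ [-1· 1/(x-2)+1· 1/(x-3)] dx
=(1)[ln|x-3| - ln|x-2|]+C

Answer: ln|(x-3)/(x-2)|+C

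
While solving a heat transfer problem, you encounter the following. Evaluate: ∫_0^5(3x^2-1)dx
Step 1: Find antiderivative F(x)=x^3 - x
Step 2: F(5) - F(0)=120 - (0)=120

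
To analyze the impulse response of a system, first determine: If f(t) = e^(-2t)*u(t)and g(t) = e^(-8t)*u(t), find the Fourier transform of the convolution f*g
By the convolution theorem: F{f * g} = F(omega) * G(omega)
F(omega) = 1/(2 + j * omega), G(omega) = 1/(8 + j * omega)
F{f * g} = 1/((2 + j * omega)(8 + j * omega))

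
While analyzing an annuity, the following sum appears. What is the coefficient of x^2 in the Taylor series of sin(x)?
sin(x) has only odd powers. Coefficient of x^2=0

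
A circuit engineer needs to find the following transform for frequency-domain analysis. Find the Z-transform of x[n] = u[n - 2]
Using the time-shift property: Z{u[n-2]}=z^(-2) * z/(z-1)
=z^(-1)/(z-1)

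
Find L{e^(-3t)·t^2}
First shifting: L{e^(at)f(t)}=F(s-a)
L{t^2}=2/s^3
Shift s → s+3: 2/(s+3)^3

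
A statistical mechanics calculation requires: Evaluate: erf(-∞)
erf(-∞)=-1 (the error function is odd, so erf(-∞)=-erf(∞)=-1)

Answer: -1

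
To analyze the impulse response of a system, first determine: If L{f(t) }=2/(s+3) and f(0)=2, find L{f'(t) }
L{f'(t)}=s·F(s) - f(0)=2s/(s+3)-2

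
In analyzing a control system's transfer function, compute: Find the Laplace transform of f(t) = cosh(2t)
L{cosh(at)} = s/(s²-a²)
L{cosh(2t)} = s/(s²-4)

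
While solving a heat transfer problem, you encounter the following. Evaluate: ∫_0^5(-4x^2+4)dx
Step 1: Find antiderivative F(x) = (-4/3)x^3 + 4x
Step 2: F(5) - F(0) = -440/3 - (0) = -440/3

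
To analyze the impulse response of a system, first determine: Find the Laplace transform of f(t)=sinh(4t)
L{sinh(at)} = a/(s²-a²)
L{sinh(4t)} = 4/(s²-16)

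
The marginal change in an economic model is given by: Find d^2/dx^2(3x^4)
Apply power rule 2 times:
d^1: 12x^3
d^2: 36x^2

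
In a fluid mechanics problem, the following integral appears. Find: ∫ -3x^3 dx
Using power rule: ∫ -3x^3 dx=-3/4 x^4+C=(-3/4)x^4+C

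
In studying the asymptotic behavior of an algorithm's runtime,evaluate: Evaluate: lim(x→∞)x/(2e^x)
Apply L'Hôpital 1 times (∞/∞ each time):
Eventually get 1!/(2e^x) → 0

Answer: 0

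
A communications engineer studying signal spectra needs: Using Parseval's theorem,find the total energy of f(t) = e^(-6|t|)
Parseval's theorem: E=integral |f(t)|^2 dt=(1/2pi) integral |F(omega)|^2 domega
E=integral_{-inf}^{inf} e^(-12|t|) dt=2*integral_0^inf e^(-12t) dt=2/(2*6)=1/6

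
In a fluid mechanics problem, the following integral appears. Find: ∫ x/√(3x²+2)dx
Let u = 3x² + 2, du = 6x dx
∫ (1/6)·u^(-1/2) du = √u/3 + C

Answer: √(3x² + 2)/3 + C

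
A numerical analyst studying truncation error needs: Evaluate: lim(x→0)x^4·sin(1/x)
Squeeze theorem: -|x^4| ≤ x^4·sin(1/x) ≤ |x^4|
Since x^4 → 0 as x → 0, by squeeze theorem the limit is 0

Answer: 0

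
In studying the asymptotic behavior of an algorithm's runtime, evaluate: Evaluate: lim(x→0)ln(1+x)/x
L'Hôpital (0/0): lim 1/(1+x) / 1=1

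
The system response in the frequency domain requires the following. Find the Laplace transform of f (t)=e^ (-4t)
L{e^(at)} = 1/(s-a)
L{e^(-4t)} = 1/(s+4)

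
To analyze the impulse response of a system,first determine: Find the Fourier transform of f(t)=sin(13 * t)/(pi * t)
sin(W*t)/(pi*t) = (W/pi)*sinc(W*t/pi) is the impulse response of the ideal low-pass filter with cutoff W (here W = 13).
Its Fourier transform is a rectangular function:
F(omega) = 1 for |omega| < 13, 0 otherwise

Answer: rect(omega/26) [i.e., 1 for |omega| < 13, 0 otherwise]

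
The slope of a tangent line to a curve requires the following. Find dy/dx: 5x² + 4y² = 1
Differentiate: 10x+8y·(dy/dx)=0
dy/dx=-10x/(8y)=-(5/4)·(x/y)

Answer: dy/dx=-(5/4)·(x/y)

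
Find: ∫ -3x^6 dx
Using power rule: ∫ -3x^6 dx=-3/7 x^7+C=(-3/7)x^7+C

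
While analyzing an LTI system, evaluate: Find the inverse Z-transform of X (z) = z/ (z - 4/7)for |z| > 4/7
Standard pair: z/(z-a) <-> a^n*u[n] for causal signals
With a=4/7: x[n]=(4/7)^n*u[n]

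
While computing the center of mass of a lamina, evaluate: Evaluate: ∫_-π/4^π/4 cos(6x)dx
Antiderivative: sin(6x)/6
Evaluate at bounds: [sin(6·π/4)/6] - [sin(6·-π/4)/6]
=((-1) - (1))/6=-1/3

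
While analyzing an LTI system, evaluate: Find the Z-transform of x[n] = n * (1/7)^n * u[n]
Using the property Z{n * a^n * u[n]} = az/(z-a)^2
With a = 1/7: X(z) = (1/7)z/(z - 1/7)^2, |z| > 1/7

Answer: (1/7)z/(z - 1/7)^2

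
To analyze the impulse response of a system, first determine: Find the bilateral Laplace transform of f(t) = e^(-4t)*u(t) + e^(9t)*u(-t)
For e^(-4t)*u(t): L=1/(s + 4), Re(s) > -4
For e^(9t)*u(-t): L=-1/(s-9), Re(s) < 9
Combined: F(s)=1/(s + 4) - 1/(s-9), -4 < Re(s) < 9

Answer: 1/(s + 4) - 1/(s-9), ROC: -4 < Re(s) < 9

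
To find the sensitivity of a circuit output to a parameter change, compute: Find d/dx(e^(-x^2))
Chain rule: d/dx[e^u] = e^u · u' where u = -x^2
u' = -2x

Answer: -2x·e^(-x^2)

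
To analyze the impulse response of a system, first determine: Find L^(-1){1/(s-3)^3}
L^(-1){1/(s-a)^n}=t^(n-1)·e^(at)/(n-1)!
Here a=3, n=3: t^2·e^(3t)/2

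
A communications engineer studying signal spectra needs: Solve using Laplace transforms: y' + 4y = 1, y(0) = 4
Take L of both sides: sY(s) - 4 + 4Y(s) = 1/s
Y(s)(s + 4) = 1/s + 4
Y(s) = 1/(s(s + 4)) + 4/(s + 4)
Partial fractions: 1/(s(s + 4)) = (1/4)/s - (1/4)/(s + 4)
So Y(s) = (1/4)/s + (15/4)/(s + 4)
Inverse transform (L^(-1){1/s} = 1, L^(-1){1/(s + 4)} = e^(-4t)):

Answer: y(t) = 1/4 + (15/4)·e^(-4t)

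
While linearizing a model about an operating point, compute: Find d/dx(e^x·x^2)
Product rule: (fg)' = f'g+fg'
f = e^x, f' = e^x
g = x^2, g' = 2x

Answer: e^x·x^2+2·e^x·x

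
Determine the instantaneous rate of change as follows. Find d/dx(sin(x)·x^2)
Product rule: (fg)' = f'g+fg'
f = sin(x), f' = cos(x)
g = x^2, g' = 2x

Answer: cos(x)·x^2+2·sin(x)·x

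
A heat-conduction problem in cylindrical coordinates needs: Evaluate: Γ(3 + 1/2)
Γ(n+1/2) = (2n)!√π/(4^n·n!)
= 720√π/(64·6) = (15/8)·√π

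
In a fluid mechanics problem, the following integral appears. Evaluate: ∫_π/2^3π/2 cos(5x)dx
Antiderivative: sin(5x)/5
Evaluate at bounds: [sin(5·3π/2)/5] - [sin(5·π/2)/5]
=((-1) - (1))/5=-2/5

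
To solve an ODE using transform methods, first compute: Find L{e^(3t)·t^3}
First shifting: L{e^(at)f(t)} = F(s-a)
L{t^3} = 6/s^4
Shift s → s-3: 6/(s-3)^4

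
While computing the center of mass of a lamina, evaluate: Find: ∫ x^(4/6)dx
Power rule: ∫ x^(2/3) dx = x^(5/3)/(5/3) + C

Answer: (3/5)·x^(5/3) + C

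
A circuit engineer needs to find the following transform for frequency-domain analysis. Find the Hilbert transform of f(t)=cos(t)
The Hilbert transform shifts each frequency component by -pi/2.
H{cos(wt)} = sin(wt)
With w = 1: H{cos(t)} = sin(t)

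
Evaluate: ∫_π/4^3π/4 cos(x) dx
Antiderivative: sin(x)
Evaluate at bounds: [sin(1·3π/4)/1] - [sin(1·π/4)/1]
= ((√2/2) - (√2/2))/1 = 0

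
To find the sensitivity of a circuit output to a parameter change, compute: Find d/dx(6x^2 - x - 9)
Power rule: d/dx(ax^n) = n·a·x^(n-1)
Term by term: 12·x - 1

Answer: 12x - 1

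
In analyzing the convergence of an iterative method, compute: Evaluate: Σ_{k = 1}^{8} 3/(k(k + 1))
Partial fractions: 3/(k(k+1))=3/k - 3/(k+1)
Telescoping sum: 3(1-1/9)=3·8/9

Answer: 8/3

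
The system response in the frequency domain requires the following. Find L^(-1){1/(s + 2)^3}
L^(-1){1/(s-a)^n}=t^(n-1)·e^(at)/(n-1)!
Here a=-2, n=3: t^2·e^(-2t)/2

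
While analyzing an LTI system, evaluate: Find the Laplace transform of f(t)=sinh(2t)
L{sinh(at)} = a/(s²-a²)
L{sinh(2t)} = 2/(s²-4)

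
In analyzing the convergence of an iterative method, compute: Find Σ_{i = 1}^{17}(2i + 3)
= 2·Σ i+3·17 = 2·153+51 = 357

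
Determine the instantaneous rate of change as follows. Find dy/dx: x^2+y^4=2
Differentiate: 2x + 4y^3·(dy/dx)=0
dy/dx=-2x/(4y^3)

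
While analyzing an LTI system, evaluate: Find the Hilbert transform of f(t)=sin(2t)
The Hilbert transform shifts each frequency component by -pi/2.
H{sin(wt)} = -cos(wt)
With w = 2: H{sin(2t)} = -cos(2t)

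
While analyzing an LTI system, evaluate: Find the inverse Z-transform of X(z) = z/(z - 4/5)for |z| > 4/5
Standard pair: z/(z-a) <-> a^n*u[n] for causal signals
With a=4/5: x[n]=(4/5)^n*u[n]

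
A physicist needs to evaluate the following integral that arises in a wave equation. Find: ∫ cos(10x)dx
Using substitution u=10x: ∫ cos(u) du/10=sin(u)/10+C

Answer: (1/10)sin(10x)+C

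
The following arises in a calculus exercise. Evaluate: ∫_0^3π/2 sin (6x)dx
Antiderivative: -cos(6x)/6
Evaluate at bounds: [-cos(6·3π/2)/6] - [-cos(6·0)/6]
= (-(-1) + (1))/6 = 1/3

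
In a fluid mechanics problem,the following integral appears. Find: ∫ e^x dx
Since d/dx[e^x]=+ e^x, we get 1e^x + C

Answer: e^x + C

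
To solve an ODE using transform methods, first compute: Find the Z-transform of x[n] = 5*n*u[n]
Z{n*u[n]}=z/(z-1)^2
By linearity: Z{5*n*u[n]}=5z/(z-1)^2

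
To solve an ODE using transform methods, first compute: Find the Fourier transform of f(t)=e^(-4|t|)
Using the standard pair: F{e^(-a|t|)}=2a/(a^2 + omega^2)
With a=4: F(omega)=8/(16 + omega^2)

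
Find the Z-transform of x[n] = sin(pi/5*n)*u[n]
Z{sin(w0 * n) * u[n]} = z * sin(w0)/(z^2-2z * cos(w0)+1)
With w0 = pi/5: X(z) = z * sin(pi/5)/(z^2-2z * cos(pi/5)+1)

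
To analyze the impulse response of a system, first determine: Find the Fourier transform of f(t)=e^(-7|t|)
Using the standard pair: F{e^(-a|t|)} = 2a/(a^2+omega^2)
With a = 7: F(omega) = 14/(49+omega^2)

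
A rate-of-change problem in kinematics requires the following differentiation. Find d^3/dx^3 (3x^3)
Apply power rule 3 times:
d^1: 9x^2
d^2: 18x
d^3: 18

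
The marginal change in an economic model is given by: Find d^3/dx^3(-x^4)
Apply power rule 3 times:
d^1: -4x^3
d^2: -12x^2
d^3: -24x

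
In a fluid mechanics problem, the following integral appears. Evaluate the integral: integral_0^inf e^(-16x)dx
integral_0^inf e^(-16x) dx=[-1/16 * e^(-16x)]_0^inf
=0 - (-1/16)=1/16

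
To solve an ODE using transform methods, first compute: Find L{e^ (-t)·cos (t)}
First shifting: L{e^(at)f(t)}=F(s-a)
L{cos(t)}=s/(s² + 1)
Shift: (s + 1)/((s + 1)² + 1)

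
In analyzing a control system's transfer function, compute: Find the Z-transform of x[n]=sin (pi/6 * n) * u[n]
Z{sin(w0*n)*u[n]}=z*sin(w0)/(z^2-2z*cos(w0)+1)
With w0=pi/6: X(z)=z*sin(pi/6)/(z^2-2z*cos(pi/6)+1)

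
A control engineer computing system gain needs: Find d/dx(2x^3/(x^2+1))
Quotient rule: (f/g)'=(f'g - fg')/g²
f=2x^3, f'=6x^2
g=x^2 + 1, g'=2x

Answer: (6x^2·(x^2 + 1) - 4x^4)/(x^2 + 1)²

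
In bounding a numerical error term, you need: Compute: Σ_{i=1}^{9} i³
Using formula: Σ i^3 = [n(n+1)/2]² = [9·10/2]² = 2025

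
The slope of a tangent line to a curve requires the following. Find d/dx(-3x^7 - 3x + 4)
Power rule: d/dx(ax^n) = n·a·x^(n-1)
Term by term: -21·x^6 - 3

Answer: -21x^6 - 3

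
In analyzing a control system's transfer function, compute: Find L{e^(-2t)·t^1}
First shifting: L{e^(at)f(t)} = F(s-a)
L{t^1} = 1/s^2
Shift s → s+2: 1/(s+2)^2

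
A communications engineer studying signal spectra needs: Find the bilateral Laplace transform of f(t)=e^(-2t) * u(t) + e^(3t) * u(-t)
For e^(-2t) * u(t): L = 1/(s + 2), Re(s) > -2
For e^(3t) * u(-t): L = -1/(s-3), Re(s) < 3
Combined: F(s) = 1/(s + 2) - 1/(s-3), -2 < Re(s) < 3

Answer: 1/(s + 2) - 1/(s-3), ROC: -2 < Re(s) < 3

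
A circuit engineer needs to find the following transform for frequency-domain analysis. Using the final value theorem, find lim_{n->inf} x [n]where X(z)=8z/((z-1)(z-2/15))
Final value theorem: lim x[n] = lim_{z->1} (z-1) * X(z)
(z-1) * X(z) = 8z/(z-2/15)
As z->1: 8/(1 - 2/15) = 8/(13/15) = 120/13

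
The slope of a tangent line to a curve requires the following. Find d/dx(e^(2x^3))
Chain rule: d/dx[e^u]=e^u · u' where u=2x^3
u'=6x^2

Answer: 6x^2·e^(2x^3)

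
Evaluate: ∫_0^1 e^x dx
Antiderivative: e^x
Evaluate: (e^1 - 1)

Answer: e^1 - 1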